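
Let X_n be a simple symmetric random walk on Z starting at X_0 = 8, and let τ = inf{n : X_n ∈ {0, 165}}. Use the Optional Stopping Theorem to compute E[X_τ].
E[X_τ] = 8

X_n is a martingale and τ is a bounded-mean stopping time (indeed τ is finite a.s. with bounded expectation since the walk is in a bounded region). By the OST, E[X_τ] = E[X_0] = 8. Equivalently: E[X_τ] = 165 · P(hit 165 first) + 0 · P(hit 0 first) = 165 · (8/165) = 8.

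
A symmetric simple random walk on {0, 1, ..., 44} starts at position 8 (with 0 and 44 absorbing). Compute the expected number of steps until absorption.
E[τ | X_0 = 8] = 288

Let v_k = E[τ | X_0 = k]. Boundary: v_0 = v_44 = 0. Recurrence: v_k = 1 + (v_{k-1} + v_{k+1})/2 for 1 ≤ k ≤ 43. The particular solution to v_k − (v_{k-1} + v_{k+1})/2 = 1 is v_k = −k^2. Adding homogeneous solution A + B k and matching boundaries gives v_k = k (44 − k). Substituting k = 8: v_8 = 8 · 36 = 288.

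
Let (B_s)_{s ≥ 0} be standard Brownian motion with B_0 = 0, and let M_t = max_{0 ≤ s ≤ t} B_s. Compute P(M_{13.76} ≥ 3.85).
P(M_{13.76} ≥ 3.85) = 2·P(B_{13.76} ≥ 3.85) = 2(1 − Φ(3.85/√13.76)) ≈ 0.2993

By the reflection principle for Brownian motion, P(M_t ≥ a) = 2 · P(B_t ≥ a) for a ≥ 0. Since B_t ~ N(0, t), P(B_t ≥ 3.85) = 1 − Φ(3.85/√t) = 1 − Φ(3.85/√13.76) = 1 − Φ(1.0379). So
  P(M_{13.76} ≥ 3.85) = 2(1 − Φ(1.0379)) ≈ 0.2993.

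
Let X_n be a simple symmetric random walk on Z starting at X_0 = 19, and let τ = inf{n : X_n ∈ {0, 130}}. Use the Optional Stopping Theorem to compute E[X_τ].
E[X_τ] = 19

X_n is a martingale and τ is a bounded-mean stopping time (indeed τ is finite a.s. with bounded expectation since the walk is in a bounded region). By the OST, E[X_τ] = E[X_0] = 19. Equivalently: E[X_τ] = 130 · P(hit 130 first) + 0 · P(hit 0 first) = 130 · (19/130) = 19.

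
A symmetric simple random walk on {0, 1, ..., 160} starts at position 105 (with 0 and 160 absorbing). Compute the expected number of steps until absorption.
E[τ | X_0 = 105] = 5775

Let v_k = E[τ | X_0 = k]. Boundary: v_0 = v_160 = 0. Recurrence: v_k = 1 + (v_{k-1} + v_{k+1})/2 for 1 ≤ k ≤ 159. The particular solution to v_k − (v_{k-1} + v_{k+1})/2 = 1 is v_k = −k^2. Adding homogeneous solution A + B k and matching boundaries gives v_k = k (160 − k). Substituting k = 105: v_105 = 105 · 55 = 5775.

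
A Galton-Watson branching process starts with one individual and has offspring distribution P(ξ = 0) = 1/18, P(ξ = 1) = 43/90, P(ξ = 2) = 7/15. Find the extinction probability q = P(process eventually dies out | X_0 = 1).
q = 5/42

The pgf is f(s) = 1/18 + 43/90·s + 7/15·s². The extinction probability q is the smallest fixed point of f in [0, 1]. Setting s = f(s):
  7/15·s² + (43/90 − 1)·s + 1/18 = 0
  7/15·s² − (1/18 + 7/15)·s + 1/18 = 0
which factors as (s − 1)·(7/15·s − 1/18) = 0, giving roots s = 1 and s = (1/18)/(7/15) = 5/42.
Mean offspring μ = 43/90 + 2·7/15 = 127/90 > 1 (supercritical), so q < 1. The extinction probability is the smaller root: q = (1/18)/(7/15) = 5/42.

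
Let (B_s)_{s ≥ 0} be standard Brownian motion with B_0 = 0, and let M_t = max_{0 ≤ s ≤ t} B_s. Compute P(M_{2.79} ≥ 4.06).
P(M_{2.79} ≥ 4.06) = 2·P(B_{2.79} ≥ 4.06) = 2(1 − Φ(4.06/√2.79)) ≈ 0.0151

By the reflection principle for Brownian motion, P(M_t ≥ a) = 2 · P(B_t ≥ a) for a ≥ 0. Since B_t ~ N(0, t), P(B_t ≥ 4.06) = 1 − Φ(4.06/√t) = 1 − Φ(4.06/√2.79) = 1 − Φ(2.4307). So
  P(M_{2.79} ≥ 4.06) = 2(1 − Φ(2.4307)) ≈ 0.0151.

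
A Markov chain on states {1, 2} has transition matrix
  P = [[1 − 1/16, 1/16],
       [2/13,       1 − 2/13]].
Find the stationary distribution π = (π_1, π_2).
π_1 = 32/45, π_2 = 13/45

Solve πP = π with π_1 + π_2 = 1. From πP = π: π_1 · (1 − 1/16) + π_2 · 2/13 = π_1 ⇒ π_2 · 2/13 = π_1 · 1/16 ⇒ π_2/π_1 = (1/16)/(2/13) = 13/32. Together with π_1 + π_2 = 1:
  π_1 = (2/13)/(1/16 + 2/13) = (2/13)/(45/208) = 32/45,
  π_2 = (1/16)/(1/16 + 2/13) = (1/16)/(45/208) = 13/45.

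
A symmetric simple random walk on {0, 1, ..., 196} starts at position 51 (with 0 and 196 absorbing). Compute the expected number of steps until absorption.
E[τ | X_0 = 51] = 7395

Let v_k = E[τ | X_0 = k]. Boundary: v_0 = v_196 = 0. Recurrence: v_k = 1 + (v_{k-1} + v_{k+1})/2 for 1 ≤ k ≤ 195. The particular solution to v_k − (v_{k-1} + v_{k+1})/2 = 1 is v_k = −k^2. Adding homogeneous solution A + B k and matching boundaries gives v_k = k (196 − k). Substituting k = 51: v_51 = 51 · 145 = 7395.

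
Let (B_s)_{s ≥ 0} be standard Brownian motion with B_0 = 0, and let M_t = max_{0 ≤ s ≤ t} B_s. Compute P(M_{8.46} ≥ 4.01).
P(M_{8.46} ≥ 4.01) = 2·P(B_{8.46} ≥ 4.01) = 2(1 − Φ(4.01/√8.46)) ≈ 0.1680

By the reflection principle for Brownian motion, P(M_t ≥ a) = 2 · P(B_t ≥ a) for a ≥ 0. Since B_t ~ N(0, t), P(B_t ≥ 4.01) = 1 − Φ(4.01/√t) = 1 − Φ(4.01/√8.46) = 1 − Φ(1.3787). So
  P(M_{8.46} ≥ 4.01) = 2(1 − Φ(1.3787)) ≈ 0.1680.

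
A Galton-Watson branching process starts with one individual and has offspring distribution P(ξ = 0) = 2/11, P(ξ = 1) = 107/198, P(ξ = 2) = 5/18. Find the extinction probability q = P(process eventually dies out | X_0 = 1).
q = 36/55

The pgf is f(s) = 2/11 + 107/198·s + 5/18·s². The extinction probability q is the smallest fixed point of f in [0, 1]. Setting s = f(s):
  5/18·s² + (107/198 − 1)·s + 2/11 = 0
  5/18·s² − (2/11 + 5/18)·s + 2/11 = 0
which factors as (s − 1)·(5/18·s − 2/11) = 0, giving roots s = 1 and s = (2/11)/(5/18) = 36/55.
Mean offspring μ = 107/198 + 2·5/18 = 217/198 > 1 (supercritical), so q < 1. The extinction probability is the smaller root: q = (2/11)/(5/18) = 36/55.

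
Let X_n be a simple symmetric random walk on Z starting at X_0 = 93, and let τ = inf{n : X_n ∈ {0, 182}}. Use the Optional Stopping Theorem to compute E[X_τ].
E[X_τ] = 93

X_n is a martingale and τ is a bounded-mean stopping time (indeed τ is finite a.s. with bounded expectation since the walk is in a bounded region). By the OST, E[X_τ] = E[X_0] = 93. Equivalently: E[X_τ] = 182 · P(hit 182 first) + 0 · P(hit 0 first) = 182 · (93/182) = 93.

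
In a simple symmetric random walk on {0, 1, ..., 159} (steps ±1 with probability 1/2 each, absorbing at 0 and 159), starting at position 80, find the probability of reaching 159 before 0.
P(hit 159 before 0) = 80/159

Let u_k = P(hit 159 before 0 | start at k). Then u_0 = 0, u_159 = 1, and u_k = u_{k-1}/2 + u_{k+1}/2 for 1 ≤ k ≤ 158. This harmonic recurrence is solved by u_k = k/159, giving u_80 = 80/159.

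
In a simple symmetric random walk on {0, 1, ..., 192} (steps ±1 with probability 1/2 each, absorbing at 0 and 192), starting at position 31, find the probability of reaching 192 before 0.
P(hit 192 before 0) = 31/192

Let u_k = P(hit 192 before 0 | start at k). Then u_0 = 0, u_192 = 1, and u_k = u_{k-1}/2 + u_{k+1}/2 for 1 ≤ k ≤ 191. This harmonic recurrence is solved by u_k = k/192, giving u_31 = 31/192.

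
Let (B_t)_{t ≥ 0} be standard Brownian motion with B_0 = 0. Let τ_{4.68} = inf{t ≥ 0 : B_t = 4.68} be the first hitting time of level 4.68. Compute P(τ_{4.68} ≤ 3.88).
P(τ_{4.68} ≤ 3.88) = 2(1 − Φ(4.68/√3.88)) = 2(1 − Φ(2.3759)) ≈ 0.0175

By the reflection principle for standard BM, P(τ_b ≤ t) = 2 · P(B_t ≥ b). Since B_t ~ N(0, t), P(B_t ≥ 4.68) = 1 − Φ(4.68/√t) = 1 − Φ(4.68/√3.88) = 1 − Φ(2.3759) ≈ 0.00875. Doubling: P(τ_{4.68} ≤ 3.88) ≈ 2 · 0.00875 = 0.01750 ≈ 0.0175.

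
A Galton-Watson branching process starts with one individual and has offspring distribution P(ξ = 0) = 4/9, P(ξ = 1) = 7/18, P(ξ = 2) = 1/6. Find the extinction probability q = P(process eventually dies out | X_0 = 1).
q = 1

Mean offspring μ = 0·4/9 + 1·7/18 + 2·1/6 = 13/18 ≤ 1. For μ ≤ 1 with offspring not concentrated at 1, the Galton-Watson process goes extinct almost surely, so q = 1.
(Algebraic check: The pgf is f(s) = 4/9 + 7/18·s + 1/6·s². The extinction probability q is the smallest fixed point of f in [0, 1]. Setting s = f(s):
  1/6·s² + (7/18 − 1)·s + 4/9 = 0
  1/6·s² − (4/9 + 1/6)·s + 4/9 = 0
which factors as (s − 1)·(1/6·s − 4/9) = 0, giving roots s = 1 and s = (4/9)/(1/6) = 8/3. Since 8/3 ≥ 1, the smallest root in [0, 1] is s = 1.)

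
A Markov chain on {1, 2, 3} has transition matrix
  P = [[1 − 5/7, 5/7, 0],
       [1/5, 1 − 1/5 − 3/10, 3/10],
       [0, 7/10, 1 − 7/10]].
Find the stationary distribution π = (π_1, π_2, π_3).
π = (49/299, 175/299, 75/299)

This is a birth-death chain on three states, which satisfies detailed balance: π_1 · P_{12} = π_2 · P_{21} and π_2 · P_{23} = π_3 · P_{32}.
From π_1 · 5/7 = π_2 · 1/5: π_2/π_1 = (5/7)/(1/5) = 25/7.
From π_2 · 3/10 = π_3 · 7/10: π_3/π_2 = (3/10)/(7/10) = 3/7.
Take π_1 proportional to 1; then unnormalized π = (1, 25/7, 75/49). Normalize by dividing by the sum 299/49:
  π = (49/299, 175/299, 75/299).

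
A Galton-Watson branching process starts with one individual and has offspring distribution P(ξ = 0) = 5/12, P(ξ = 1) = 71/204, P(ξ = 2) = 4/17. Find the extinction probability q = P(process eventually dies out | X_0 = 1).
q = 1

Mean offspring μ = 0·5/12 + 1·71/204 + 2·4/17 = 167/204 ≤ 1. For μ ≤ 1 with offspring not concentrated at 1, the Galton-Watson process goes extinct almost surely, so q = 1.
(Algebraic check: The pgf is f(s) = 5/12 + 71/204·s + 4/17·s². The extinction probability q is the smallest fixed point of f in [0, 1]. Setting s = f(s):
  4/17·s² + (71/204 − 1)·s + 5/12 = 0
  4/17·s² − (5/12 + 4/17)·s + 5/12 = 0
which factors as (s − 1)·(4/17·s − 5/12) = 0, giving roots s = 1 and s = (5/12)/(4/17) = 85/48. Since 85/48 ≥ 1, the smallest root in [0, 1] is s = 1.)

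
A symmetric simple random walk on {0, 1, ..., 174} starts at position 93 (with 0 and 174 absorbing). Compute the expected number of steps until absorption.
E[τ | X_0 = 93] = 7533

Let v_k = E[τ | X_0 = k]. Boundary: v_0 = v_174 = 0. Recurrence: v_k = 1 + (v_{k-1} + v_{k+1})/2 for 1 ≤ k ≤ 173. The particular solution to v_k − (v_{k-1} + v_{k+1})/2 = 1 is v_k = −k^2. Adding homogeneous solution A + B k and matching boundaries gives v_k = k (174 − k). Substituting k = 93: v_93 = 93 · 81 = 7533.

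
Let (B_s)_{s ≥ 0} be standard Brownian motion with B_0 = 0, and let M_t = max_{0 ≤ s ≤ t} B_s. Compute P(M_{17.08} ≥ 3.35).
P(M_{17.08} ≥ 3.35) = 2·P(B_{17.08} ≥ 3.35) = 2(1 − Φ(3.35/√17.08)) ≈ 0.4176

By the reflection principle for Brownian motion, P(M_t ≥ a) = 2 · P(B_t ≥ a) for a ≥ 0. Since B_t ~ N(0, t), P(B_t ≥ 3.35) = 1 − Φ(3.35/√t) = 1 − Φ(3.35/√17.08) = 1 − Φ(0.8106). So
  P(M_{17.08} ≥ 3.35) = 2(1 − Φ(0.8106)) ≈ 0.4176.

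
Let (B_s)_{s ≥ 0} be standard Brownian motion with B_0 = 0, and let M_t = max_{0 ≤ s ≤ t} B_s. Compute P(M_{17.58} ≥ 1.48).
P(M_{17.58} ≥ 1.48) = 2·P(B_{17.58} ≥ 1.48) = 2(1 − Φ(1.48/√17.58)) ≈ 0.7241

By the reflection principle for Brownian motion, P(M_t ≥ a) = 2 · P(B_t ≥ a) for a ≥ 0. Since B_t ~ N(0, t), P(B_t ≥ 1.48) = 1 − Φ(1.48/√t) = 1 − Φ(1.48/√17.58) = 1 − Φ(0.3530). So
  P(M_{17.58} ≥ 1.48) = 2(1 − Φ(0.3530)) ≈ 0.7241.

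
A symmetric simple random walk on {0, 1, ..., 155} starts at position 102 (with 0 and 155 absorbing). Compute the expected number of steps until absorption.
E[τ | X_0 = 102] = 5406

Let v_k = E[τ | X_0 = k]. Boundary: v_0 = v_155 = 0. Recurrence: v_k = 1 + (v_{k-1} + v_{k+1})/2 for 1 ≤ k ≤ 154. The particular solution to v_k − (v_{k-1} + v_{k+1})/2 = 1 is v_k = −k^2. Adding homogeneous solution A + B k and matching boundaries gives v_k = k (155 − k). Substituting k = 102: v_102 = 102 · 53 = 5406.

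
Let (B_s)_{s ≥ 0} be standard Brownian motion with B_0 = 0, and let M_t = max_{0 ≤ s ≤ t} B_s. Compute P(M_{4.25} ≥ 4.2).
P(M_{4.25} ≥ 4.2) = 2·P(B_{4.25} ≥ 4.2) = 2(1 − Φ(4.2/√4.25)) ≈ 0.0416

By the reflection principle for Brownian motion, P(M_t ≥ a) = 2 · P(B_t ≥ a) for a ≥ 0. Since B_t ~ N(0, t), P(B_t ≥ 4.2) = 1 − Φ(4.2/√t) = 1 − Φ(4.2/√4.25) = 1 − Φ(2.0373). So
  P(M_{4.25} ≥ 4.2) = 2(1 − Φ(2.0373)) ≈ 0.0416.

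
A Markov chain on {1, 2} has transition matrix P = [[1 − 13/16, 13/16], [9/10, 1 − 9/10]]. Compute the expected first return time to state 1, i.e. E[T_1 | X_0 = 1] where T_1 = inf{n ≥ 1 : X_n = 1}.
E[T_1 | X_0 = 1] = 1/π_1 = 137/72

For an irreducible recurrent Markov chain with stationary distribution π, E[T_i | X_0 = i] = 1/π_i (Kac's formula). Here π_1 = (9/10)/(13/16 + 9/10) = (9/10)/(137/80) = 72/137, so E[T_1 | X_0 = 1] = 1/π_1 = (13/16 + 9/10)/(9/10) = (137/80)/(9/10) = 137/72.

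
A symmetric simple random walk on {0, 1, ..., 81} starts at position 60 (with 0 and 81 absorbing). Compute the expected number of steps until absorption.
E[τ | X_0 = 60] = 1260

Let v_k = E[τ | X_0 = k]. Boundary: v_0 = v_81 = 0. Recurrence: v_k = 1 + (v_{k-1} + v_{k+1})/2 for 1 ≤ k ≤ 80. The particular solution to v_k − (v_{k-1} + v_{k+1})/2 = 1 is v_k = −k^2. Adding homogeneous solution A + B k and matching boundaries gives v_k = k (81 − k). Substituting k = 60: v_60 = 60 · 21 = 1260.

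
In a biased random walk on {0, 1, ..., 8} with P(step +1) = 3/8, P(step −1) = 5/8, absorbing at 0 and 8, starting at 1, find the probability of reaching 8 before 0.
P(hit 8 before 0) = (1 − (5/3)^1) / (1 − (5/3)^8) = 2187/192032

Let u_k denote P(reach 8 before 0 | start at k). Boundary: u_0 = 0, u_8 = 1. Recurrence: u_k = 3/8·u_{k+1} + 5/8·u_{k-1} for 1 ≤ k ≤ 7. Try u_k = A + B·r^k with r = q/p = (5/8)/(3/8) = 5/3. Substitution satisfies the recurrence; boundary conditions give:
  u_k = (1 − r^k) / (1 − r^N) = (1 − (5/3)^1) / (1 − (5/3)^8) = 2187/192032.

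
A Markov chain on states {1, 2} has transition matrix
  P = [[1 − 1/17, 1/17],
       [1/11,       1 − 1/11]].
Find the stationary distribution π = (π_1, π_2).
π_1 = 17/28, π_2 = 11/28

Solve πP = π with π_1 + π_2 = 1. From πP = π: π_1 · (1 − 1/17) + π_2 · 1/11 = π_1 ⇒ π_2 · 1/11 = π_1 · 1/17 ⇒ π_2/π_1 = (1/17)/(1/11) = 11/17. Together with π_1 + π_2 = 1:
  π_1 = (1/11)/(1/17 + 1/11) = (1/11)/(28/187) = 17/28,
  π_2 = (1/17)/(1/17 + 1/11) = (1/17)/(28/187) = 11/28.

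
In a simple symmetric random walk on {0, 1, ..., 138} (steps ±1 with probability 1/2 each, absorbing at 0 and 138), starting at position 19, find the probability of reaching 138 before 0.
P(hit 138 before 0) = 19/138

Let u_k = P(hit 138 before 0 | start at k). Then u_0 = 0, u_138 = 1, and u_k = u_{k-1}/2 + u_{k+1}/2 for 1 ≤ k ≤ 137. This harmonic recurrence is solved by u_k = k/138, giving u_19 = 19/138.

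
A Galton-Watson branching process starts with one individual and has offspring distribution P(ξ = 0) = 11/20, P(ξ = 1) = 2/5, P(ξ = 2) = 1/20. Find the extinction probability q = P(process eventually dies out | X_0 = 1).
q = 1

Mean offspring μ = 0·11/20 + 1·2/5 + 2·1/20 = 1/2 ≤ 1. For μ ≤ 1 with offspring not concentrated at 1, the Galton-Watson process goes extinct almost surely, so q = 1.
(Algebraic check: The pgf is f(s) = 11/20 + 2/5·s + 1/20·s². The extinction probability q is the smallest fixed point of f in [0, 1]. Setting s = f(s):
  1/20·s² + (2/5 − 1)·s + 11/20 = 0
  1/20·s² − (11/20 + 1/20)·s + 11/20 = 0
which factors as (s − 1)·(1/20·s − 11/20) = 0, giving roots s = 1 and s = (11/20)/(1/20) = 11. Since 11 ≥ 1, the smallest root in [0, 1] is s = 1.)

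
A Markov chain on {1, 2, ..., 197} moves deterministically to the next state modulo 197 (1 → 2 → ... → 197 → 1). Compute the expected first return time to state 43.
E[T_43 | X_0 = 43] = 197

The chain cycles deterministically, so starting at state 43 it returns in exactly 197 steps. Equivalently, the stationary distribution is uniform π_j = 1/197 for every state j, so by Kac's formula E[T_43] = 1/π_43 = 197.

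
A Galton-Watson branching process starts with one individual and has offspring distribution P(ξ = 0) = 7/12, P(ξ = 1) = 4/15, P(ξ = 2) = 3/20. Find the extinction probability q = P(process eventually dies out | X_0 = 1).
q = 1

Mean offspring μ = 0·7/12 + 1·4/15 + 2·3/20 = 17/30 ≤ 1. For μ ≤ 1 with offspring not concentrated at 1, the Galton-Watson process goes extinct almost surely, so q = 1.
(Algebraic check: The pgf is f(s) = 7/12 + 4/15·s + 3/20·s². The extinction probability q is the smallest fixed point of f in [0, 1]. Setting s = f(s):
  3/20·s² + (4/15 − 1)·s + 7/12 = 0
  3/20·s² − (7/12 + 3/20)·s + 7/12 = 0
which factors as (s − 1)·(3/20·s − 7/12) = 0, giving roots s = 1 and s = (7/12)/(3/20) = 35/9. Since 35/9 ≥ 1, the smallest root in [0, 1] is s = 1.)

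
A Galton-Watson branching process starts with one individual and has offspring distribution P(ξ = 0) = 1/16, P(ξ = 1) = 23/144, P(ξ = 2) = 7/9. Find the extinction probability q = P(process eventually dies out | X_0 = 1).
q = 9/112

The pgf is f(s) = 1/16 + 23/144·s + 7/9·s². The extinction probability q is the smallest fixed point of f in [0, 1]. Setting s = f(s):
  7/9·s² + (23/144 − 1)·s + 1/16 = 0
  7/9·s² − (1/16 + 7/9)·s + 1/16 = 0
which factors as (s − 1)·(7/9·s − 1/16) = 0, giving roots s = 1 and s = (1/16)/(7/9) = 9/112.
Mean offspring μ = 23/144 + 2·7/9 = 247/144 > 1 (supercritical), so q < 1. The extinction probability is the smaller root: q = (1/16)/(7/9) = 9/112.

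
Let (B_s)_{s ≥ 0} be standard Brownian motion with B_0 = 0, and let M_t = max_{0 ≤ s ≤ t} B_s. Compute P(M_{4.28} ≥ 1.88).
P(M_{4.28} ≥ 1.88) = 2·P(B_{4.28} ≥ 1.88) = 2(1 − Φ(1.88/√4.28)) ≈ 0.3635

By the reflection principle for Brownian motion, P(M_t ≥ a) = 2 · P(B_t ≥ a) for a ≥ 0. Since B_t ~ N(0, t), P(B_t ≥ 1.88) = 1 − Φ(1.88/√t) = 1 − Φ(1.88/√4.28) = 1 − Φ(0.9087). So
  P(M_{4.28} ≥ 1.88) = 2(1 − Φ(0.9087)) ≈ 0.3635.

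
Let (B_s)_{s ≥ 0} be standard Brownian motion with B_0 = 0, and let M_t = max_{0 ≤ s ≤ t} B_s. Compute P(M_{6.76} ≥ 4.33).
P(M_{6.76} ≥ 4.33) = 2·P(B_{6.76} ≥ 4.33) = 2(1 − Φ(4.33/√6.76)) ≈ 0.0958

By the reflection principle for Brownian motion, P(M_t ≥ a) = 2 · P(B_t ≥ a) for a ≥ 0. Since B_t ~ N(0, t), P(B_t ≥ 4.33) = 1 − Φ(4.33/√t) = 1 − Φ(4.33/√6.76) = 1 − Φ(1.6654). So
  P(M_{6.76} ≥ 4.33) = 2(1 − Φ(1.6654)) ≈ 0.0958.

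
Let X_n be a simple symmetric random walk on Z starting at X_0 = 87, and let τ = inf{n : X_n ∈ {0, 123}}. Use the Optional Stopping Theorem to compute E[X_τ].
E[X_τ] = 87

X_n is a martingale and τ is a bounded-mean stopping time (indeed τ is finite a.s. with bounded expectation since the walk is in a bounded region). By the OST, E[X_τ] = E[X_0] = 87. Equivalently: E[X_τ] = 123 · P(hit 123 first) + 0 · P(hit 0 first) = 123 · (87/123) = 87.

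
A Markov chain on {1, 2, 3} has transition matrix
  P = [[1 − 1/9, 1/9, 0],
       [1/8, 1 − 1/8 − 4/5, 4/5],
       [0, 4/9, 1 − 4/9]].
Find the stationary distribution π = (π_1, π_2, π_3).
π = (45/157, 40/157, 72/157)

This is a birth-death chain on three states, which satisfies detailed balance: π_1 · P_{12} = π_2 · P_{21} and π_2 · P_{23} = π_3 · P_{32}.
From π_1 · 1/9 = π_2 · 1/8: π_2/π_1 = (1/9)/(1/8) = 8/9.
From π_2 · 4/5 = π_3 · 4/9: π_3/π_2 = (4/5)/(4/9) = 9/5.
Take π_1 proportional to 1; then unnormalized π = (1, 8/9, 8/5). Normalize by dividing by the sum 157/45:
  π = (45/157, 40/157, 72/157).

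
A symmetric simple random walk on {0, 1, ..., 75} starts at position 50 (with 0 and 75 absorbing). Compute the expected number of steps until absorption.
E[τ | X_0 = 50] = 1250

Let v_k = E[τ | X_0 = k]. Boundary: v_0 = v_75 = 0. Recurrence: v_k = 1 + (v_{k-1} + v_{k+1})/2 for 1 ≤ k ≤ 74. The particular solution to v_k − (v_{k-1} + v_{k+1})/2 = 1 is v_k = −k^2. Adding homogeneous solution A + B k and matching boundaries gives v_k = k (75 − k). Substituting k = 50: v_50 = 50 · 25 = 1250.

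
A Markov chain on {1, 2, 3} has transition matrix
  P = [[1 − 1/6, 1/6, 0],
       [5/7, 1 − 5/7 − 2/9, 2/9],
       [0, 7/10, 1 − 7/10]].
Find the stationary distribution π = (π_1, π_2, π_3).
π = (270/353, 63/353, 20/353)

This is a birth-death chain on three states, which satisfies detailed balance: π_1 · P_{12} = π_2 · P_{21} and π_2 · P_{23} = π_3 · P_{32}.
From π_1 · 1/6 = π_2 · 5/7: π_2/π_1 = (1/6)/(5/7) = 7/30.
From π_2 · 2/9 = π_3 · 7/10: π_3/π_2 = (2/9)/(7/10) = 20/63.
Take π_1 proportional to 1; then unnormalized π = (1, 7/30, 2/27). Normalize by dividing by the sum 353/270:
  π = (270/353, 63/353, 20/353).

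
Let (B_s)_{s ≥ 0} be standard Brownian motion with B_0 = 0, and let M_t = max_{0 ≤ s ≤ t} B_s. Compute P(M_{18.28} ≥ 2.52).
P(M_{18.28} ≥ 2.52) = 2·P(B_{18.28} ≥ 2.52) = 2(1 − Φ(2.52/√18.28)) ≈ 0.5556

By the reflection principle for Brownian motion, P(M_t ≥ a) = 2 · P(B_t ≥ a) for a ≥ 0. Since B_t ~ N(0, t), P(B_t ≥ 2.52) = 1 − Φ(2.52/√t) = 1 − Φ(2.52/√18.28) = 1 − Φ(0.5894). So
  P(M_{18.28} ≥ 2.52) = 2(1 − Φ(0.5894)) ≈ 0.5556.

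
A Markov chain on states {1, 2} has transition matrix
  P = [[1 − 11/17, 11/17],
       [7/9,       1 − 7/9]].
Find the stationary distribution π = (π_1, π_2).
π_1 = 119/218, π_2 = 99/218

Solve πP = π with π_1 + π_2 = 1. From πP = π: π_1 · (1 − 11/17) + π_2 · 7/9 = π_1 ⇒ π_2 · 7/9 = π_1 · 11/17 ⇒ π_2/π_1 = (11/17)/(7/9) = 99/119. Together with π_1 + π_2 = 1:
  π_1 = (7/9)/(11/17 + 7/9) = (7/9)/(218/153) = 119/218,
  π_2 = (11/17)/(11/17 + 7/9) = (11/17)/(218/153) = 99/218.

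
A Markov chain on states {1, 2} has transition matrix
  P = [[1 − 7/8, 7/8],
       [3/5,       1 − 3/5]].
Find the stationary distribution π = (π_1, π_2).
π_1 = 24/59, π_2 = 35/59

Solve πP = π with π_1 + π_2 = 1. From πP = π: π_1 · (1 − 7/8) + π_2 · 3/5 = π_1 ⇒ π_2 · 3/5 = π_1 · 7/8 ⇒ π_2/π_1 = (7/8)/(3/5) = 35/24. Together with π_1 + π_2 = 1:
  π_1 = (3/5)/(7/8 + 3/5) = (3/5)/(59/40) = 24/59,
  π_2 = (7/8)/(7/8 + 3/5) = (7/8)/(59/40) = 35/59.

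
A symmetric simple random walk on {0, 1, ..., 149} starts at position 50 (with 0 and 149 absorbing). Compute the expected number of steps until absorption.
E[τ | X_0 = 50] = 4950

Let v_k = E[τ | X_0 = k]. Boundary: v_0 = v_149 = 0. Recurrence: v_k = 1 + (v_{k-1} + v_{k+1})/2 for 1 ≤ k ≤ 148. The particular solution to v_k − (v_{k-1} + v_{k+1})/2 = 1 is v_k = −k^2. Adding homogeneous solution A + B k and matching boundaries gives v_k = k (149 − k). Substituting k = 50: v_50 = 50 · 99 = 4950.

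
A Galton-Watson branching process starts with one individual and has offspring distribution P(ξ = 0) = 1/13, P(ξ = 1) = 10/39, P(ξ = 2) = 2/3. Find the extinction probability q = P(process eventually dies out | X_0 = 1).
q = 3/26

The pgf is f(s) = 1/13 + 10/39·s + 2/3·s². The extinction probability q is the smallest fixed point of f in [0, 1]. Setting s = f(s):
  2/3·s² + (10/39 − 1)·s + 1/13 = 0
  2/3·s² − (1/13 + 2/3)·s + 1/13 = 0
which factors as (s − 1)·(2/3·s − 1/13) = 0, giving roots s = 1 and s = (1/13)/(2/3) = 3/26.
Mean offspring μ = 10/39 + 2·2/3 = 62/39 > 1 (supercritical), so q < 1. The extinction probability is the smaller root: q = (1/13)/(2/3) = 3/26.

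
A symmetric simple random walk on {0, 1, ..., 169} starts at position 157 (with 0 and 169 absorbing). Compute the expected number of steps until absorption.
E[τ | X_0 = 157] = 1884

Let v_k = E[τ | X_0 = k]. Boundary: v_0 = v_169 = 0. Recurrence: v_k = 1 + (v_{k-1} + v_{k+1})/2 for 1 ≤ k ≤ 168. The particular solution to v_k − (v_{k-1} + v_{k+1})/2 = 1 is v_k = −k^2. Adding homogeneous solution A + B k and matching boundaries gives v_k = k (169 − k). Substituting k = 157: v_157 = 157 · 12 = 1884.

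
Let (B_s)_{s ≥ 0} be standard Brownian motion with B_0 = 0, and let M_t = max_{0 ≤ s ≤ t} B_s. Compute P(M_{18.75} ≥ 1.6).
P(M_{18.75} ≥ 1.6) = 2·P(B_{18.75} ≥ 1.6) = 2(1 − Φ(1.6/√18.75)) ≈ 0.7118

By the reflection principle for Brownian motion, P(M_t ≥ a) = 2 · P(B_t ≥ a) for a ≥ 0. Since B_t ~ N(0, t), P(B_t ≥ 1.6) = 1 − Φ(1.6/√t) = 1 − Φ(1.6/√18.75) = 1 − Φ(0.3695). So
  P(M_{18.75} ≥ 1.6) = 2(1 − Φ(0.3695)) ≈ 0.7118.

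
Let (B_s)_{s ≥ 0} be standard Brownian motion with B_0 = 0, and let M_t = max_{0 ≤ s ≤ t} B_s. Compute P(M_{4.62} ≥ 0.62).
P(M_{4.62} ≥ 0.62) = 2·P(B_{4.62} ≥ 0.62) = 2(1 − Φ(0.62/√4.62)) ≈ 0.7730

By the reflection principle for Brownian motion, P(M_t ≥ a) = 2 · P(B_t ≥ a) for a ≥ 0. Since B_t ~ N(0, t), P(B_t ≥ 0.62) = 1 − Φ(0.62/√t) = 1 − Φ(0.62/√4.62) = 1 − Φ(0.2885). So
  P(M_{4.62} ≥ 0.62) = 2(1 − Φ(0.2885)) ≈ 0.7730.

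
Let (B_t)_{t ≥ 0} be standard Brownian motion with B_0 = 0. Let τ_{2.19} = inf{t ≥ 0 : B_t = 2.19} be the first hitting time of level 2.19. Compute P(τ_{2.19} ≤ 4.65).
P(τ_{2.19} ≤ 4.65) = 2(1 − Φ(2.19/√4.65)) = 2(1 − Φ(1.0156)) ≈ 0.3098

By the reflection principle for standard BM, P(τ_b ≤ t) = 2 · P(B_t ≥ b). Since B_t ~ N(0, t), P(B_t ≥ 2.19) = 1 − Φ(2.19/√t) = 1 − Φ(2.19/√4.65) = 1 − Φ(1.0156) ≈ 0.15491. Doubling: P(τ_{2.19} ≤ 4.65) ≈ 2 · 0.15491 = 0.30982 ≈ 0.3098.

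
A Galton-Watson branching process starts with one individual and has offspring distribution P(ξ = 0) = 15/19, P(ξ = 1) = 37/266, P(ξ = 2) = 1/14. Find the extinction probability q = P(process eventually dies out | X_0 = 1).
q = 1

Mean offspring μ = 0·15/19 + 1·37/266 + 2·1/14 = 75/266 ≤ 1. For μ ≤ 1 with offspring not concentrated at 1, the Galton-Watson process goes extinct almost surely, so q = 1.
(Algebraic check: The pgf is f(s) = 15/19 + 37/266·s + 1/14·s². The extinction probability q is the smallest fixed point of f in [0, 1]. Setting s = f(s):
  1/14·s² + (37/266 − 1)·s + 15/19 = 0
  1/14·s² − (15/19 + 1/14)·s + 15/19 = 0
which factors as (s − 1)·(1/14·s − 15/19) = 0, giving roots s = 1 and s = (15/19)/(1/14) = 210/19. Since 210/19 ≥ 1, the smallest root in [0, 1] is s = 1.)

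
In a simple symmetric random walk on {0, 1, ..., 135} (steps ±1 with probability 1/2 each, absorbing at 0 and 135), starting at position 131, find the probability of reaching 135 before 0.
P(hit 135 before 0) = 131/135

Let u_k = P(hit 135 before 0 | start at k). Then u_0 = 0, u_135 = 1, and u_k = u_{k-1}/2 + u_{k+1}/2 for 1 ≤ k ≤ 134. This harmonic recurrence is solved by u_k = k/135, giving u_131 = 131/135.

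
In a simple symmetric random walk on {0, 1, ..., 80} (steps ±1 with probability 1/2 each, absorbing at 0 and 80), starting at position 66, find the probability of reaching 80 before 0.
P(hit 80 before 0) = 66/80 = 33/40

Let u_k = P(hit 80 before 0 | start at k). Then u_0 = 0, u_80 = 1, and u_k = u_{k-1}/2 + u_{k+1}/2 for 1 ≤ k ≤ 79. This harmonic recurrence is solved by u_k = k/80, giving u_66 = 66/80 = 33/40.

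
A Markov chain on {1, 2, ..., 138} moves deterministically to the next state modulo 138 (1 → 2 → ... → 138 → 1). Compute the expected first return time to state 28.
E[T_28 | X_0 = 28] = 138

The chain cycles deterministically, so starting at state 28 it returns in exactly 138 steps. Equivalently, the stationary distribution is uniform π_j = 1/138 for every state j, so by Kac's formula E[T_28] = 1/π_28 = 138.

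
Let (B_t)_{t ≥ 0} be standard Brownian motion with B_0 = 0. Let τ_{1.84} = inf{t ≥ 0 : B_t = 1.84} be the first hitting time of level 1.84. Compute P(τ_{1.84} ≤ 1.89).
P(τ_{1.84} ≤ 1.89) = 2(1 − Φ(1.84/√1.89)) = 2(1 − Φ(1.3384)) ≈ 0.1808

By the reflection principle for standard BM, P(τ_b ≤ t) = 2 · P(B_t ≥ b). Since B_t ~ N(0, t), P(B_t ≥ 1.84) = 1 − Φ(1.84/√t) = 1 − Φ(1.84/√1.89) = 1 − Φ(1.3384) ≈ 0.09038. Doubling: P(τ_{1.84} ≤ 1.89) ≈ 2 · 0.09038 = 0.18076 ≈ 0.1808.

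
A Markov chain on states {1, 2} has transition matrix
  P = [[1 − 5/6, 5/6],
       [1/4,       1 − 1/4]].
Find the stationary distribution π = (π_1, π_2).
π_1 = 3/13, π_2 = 10/13

Solve πP = π with π_1 + π_2 = 1. From πP = π: π_1 · (1 − 5/6) + π_2 · 1/4 = π_1 ⇒ π_2 · 1/4 = π_1 · 5/6 ⇒ π_2/π_1 = (5/6)/(1/4) = 10/3. Together with π_1 + π_2 = 1:
  π_1 = (1/4)/(5/6 + 1/4) = (1/4)/(13/12) = 3/13,
  π_2 = (5/6)/(5/6 + 1/4) = (5/6)/(13/12) = 10/13.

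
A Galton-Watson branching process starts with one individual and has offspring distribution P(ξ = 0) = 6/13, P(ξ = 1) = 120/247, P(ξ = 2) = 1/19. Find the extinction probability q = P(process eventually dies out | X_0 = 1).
q = 1

Mean offspring μ = 0·6/13 + 1·120/247 + 2·1/19 = 146/247 ≤ 1. For μ ≤ 1 with offspring not concentrated at 1, the Galton-Watson process goes extinct almost surely, so q = 1.
(Algebraic check: The pgf is f(s) = 6/13 + 120/247·s + 1/19·s². The extinction probability q is the smallest fixed point of f in [0, 1]. Setting s = f(s):
  1/19·s² + (120/247 − 1)·s + 6/13 = 0
  1/19·s² − (6/13 + 1/19)·s + 6/13 = 0
which factors as (s − 1)·(1/19·s − 6/13) = 0, giving roots s = 1 and s = (6/13)/(1/19) = 114/13. Since 114/13 ≥ 1, the smallest root in [0, 1] is s = 1.)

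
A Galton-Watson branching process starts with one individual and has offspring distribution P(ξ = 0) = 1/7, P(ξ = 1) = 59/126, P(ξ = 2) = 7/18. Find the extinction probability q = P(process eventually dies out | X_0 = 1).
q = 18/49

The pgf is f(s) = 1/7 + 59/126·s + 7/18·s². The extinction probability q is the smallest fixed point of f in [0, 1]. Setting s = f(s):
  7/18·s² + (59/126 − 1)·s + 1/7 = 0
  7/18·s² − (1/7 + 7/18)·s + 1/7 = 0
which factors as (s − 1)·(7/18·s − 1/7) = 0, giving roots s = 1 and s = (1/7)/(7/18) = 18/49.
Mean offspring μ = 59/126 + 2·7/18 = 157/126 > 1 (supercritical), so q < 1. The extinction probability is the smaller root: q = (1/7)/(7/18) = 18/49.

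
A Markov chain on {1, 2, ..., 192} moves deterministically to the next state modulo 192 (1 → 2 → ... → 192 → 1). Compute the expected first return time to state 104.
E[T_104 | X_0 = 104] = 192

The chain cycles deterministically, so starting at state 104 it returns in exactly 192 steps. Equivalently, the stationary distribution is uniform π_j = 1/192 for every state j, so by Kac's formula E[T_104] = 1/π_104 = 192.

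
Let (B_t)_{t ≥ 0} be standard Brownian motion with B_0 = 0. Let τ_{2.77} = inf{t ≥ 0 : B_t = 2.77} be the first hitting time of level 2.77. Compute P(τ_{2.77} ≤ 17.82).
P(τ_{2.77} ≤ 17.82) = 2(1 − Φ(2.77/√17.82)) = 2(1 − Φ(0.6562)) ≈ 0.5117

By the reflection principle for standard BM, P(τ_b ≤ t) = 2 · P(B_t ≥ b). Since B_t ~ N(0, t), P(B_t ≥ 2.77) = 1 − Φ(2.77/√t) = 1 − Φ(2.77/√17.82) = 1 − Φ(0.6562) ≈ 0.25585. Doubling: P(τ_{2.77} ≤ 17.82) ≈ 2 · 0.25585 = 0.51170 ≈ 0.5117.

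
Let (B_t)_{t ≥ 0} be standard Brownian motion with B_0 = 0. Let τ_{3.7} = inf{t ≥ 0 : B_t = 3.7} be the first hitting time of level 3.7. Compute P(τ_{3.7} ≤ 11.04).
P(τ_{3.7} ≤ 11.04) = 2(1 − Φ(3.7/√11.04)) = 2(1 − Φ(1.1136)) ≈ 0.2655

By the reflection principle for standard BM, P(τ_b ≤ t) = 2 · P(B_t ≥ b). Since B_t ~ N(0, t), P(B_t ≥ 3.7) = 1 − Φ(3.7/√t) = 1 − Φ(3.7/√11.04) = 1 − Φ(1.1136) ≈ 0.13273. Doubling: P(τ_{3.7} ≤ 11.04) ≈ 2 · 0.13273 = 0.26546 ≈ 0.2655.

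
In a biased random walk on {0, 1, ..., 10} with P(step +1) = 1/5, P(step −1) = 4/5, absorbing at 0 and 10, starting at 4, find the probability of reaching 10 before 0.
P(hit 10 before 0) = (1 − (4)^4) / (1 − (4)^10) = 17/69905

Let u_k denote P(reach 10 before 0 | start at k). Boundary: u_0 = 0, u_10 = 1. Recurrence: u_k = 1/5·u_{k+1} + 4/5·u_{k-1} for 1 ≤ k ≤ 9. Try u_k = A + B·r^k with r = q/p = (4/5)/(1/5) = 4. Substitution satisfies the recurrence; boundary conditions give:
  u_k = (1 − r^k) / (1 − r^N) = (1 − (4)^4) / (1 − (4)^10) = 17/69905.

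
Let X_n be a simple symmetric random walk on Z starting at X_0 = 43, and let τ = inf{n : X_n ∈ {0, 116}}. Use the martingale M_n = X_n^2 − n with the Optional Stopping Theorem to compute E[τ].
E[τ] = 3139

M_n = X_n^2 − n is a martingale (since E[X_{n+1}^2 | F_n] = X_n^2 + 1). By OST (τ has finite mean in a bounded region), E[M_τ] = E[M_0] = X_0^2 − 0 = 43^2 = 1849. Also E[M_τ] = E[X_τ^2] − E[τ]. The walk exits at 0 or 116, with P(hit 116 first) = 43/116, so E[X_τ^2] = 116^2 · 43/116 + 0 = 4988. Thus E[τ] = E[X_τ^2] − E[M_τ] = 4988 − 1849 = 3139 = 43(116 − 43) = 3139.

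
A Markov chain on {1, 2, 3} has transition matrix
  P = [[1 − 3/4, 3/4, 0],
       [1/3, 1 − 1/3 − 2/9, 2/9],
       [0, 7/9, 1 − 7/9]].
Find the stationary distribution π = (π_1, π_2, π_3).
π = (28/109, 63/109, 18/109)

This is a birth-death chain on three states, which satisfies detailed balance: π_1 · P_{12} = π_2 · P_{21} and π_2 · P_{23} = π_3 · P_{32}.
From π_1 · 3/4 = π_2 · 1/3: π_2/π_1 = (3/4)/(1/3) = 9/4.
From π_2 · 2/9 = π_3 · 7/9: π_3/π_2 = (2/9)/(7/9) = 2/7.
Take π_1 proportional to 1; then unnormalized π = (1, 9/4, 9/14). Normalize by dividing by the sum 109/28:
  π = (28/109, 63/109, 18/109).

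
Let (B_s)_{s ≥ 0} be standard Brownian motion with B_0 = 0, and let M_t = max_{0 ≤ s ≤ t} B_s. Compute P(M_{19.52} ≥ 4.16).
P(M_{19.52} ≥ 4.16) = 2·P(B_{19.52} ≥ 4.16) = 2(1 − Φ(4.16/√19.52)) ≈ 0.3464

By the reflection principle for Brownian motion, P(M_t ≥ a) = 2 · P(B_t ≥ a) for a ≥ 0. Since B_t ~ N(0, t), P(B_t ≥ 4.16) = 1 − Φ(4.16/√t) = 1 − Φ(4.16/√19.52) = 1 − Φ(0.9416). So
  P(M_{19.52} ≥ 4.16) = 2(1 − Φ(0.9416)) ≈ 0.3464.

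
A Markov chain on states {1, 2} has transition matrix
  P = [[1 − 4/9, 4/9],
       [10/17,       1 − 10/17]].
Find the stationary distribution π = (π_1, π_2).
π_1 = 45/79, π_2 = 34/79

Solve πP = π with π_1 + π_2 = 1. From πP = π: π_1 · (1 − 4/9) + π_2 · 10/17 = π_1 ⇒ π_2 · 10/17 = π_1 · 4/9 ⇒ π_2/π_1 = (4/9)/(10/17) = 34/45. Together with π_1 + π_2 = 1:
  π_1 = (10/17)/(4/9 + 10/17) = (10/17)/(158/153) = 45/79,
  π_2 = (4/9)/(4/9 + 10/17) = (4/9)/(158/153) = 34/79.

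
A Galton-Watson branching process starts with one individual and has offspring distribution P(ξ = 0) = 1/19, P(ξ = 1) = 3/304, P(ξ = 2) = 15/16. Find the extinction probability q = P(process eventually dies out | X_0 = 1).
q = 16/285

The pgf is f(s) = 1/19 + 3/304·s + 15/16·s². The extinction probability q is the smallest fixed point of f in [0, 1]. Setting s = f(s):
  15/16·s² + (3/304 − 1)·s + 1/19 = 0
  15/16·s² − (1/19 + 15/16)·s + 1/19 = 0
which factors as (s − 1)·(15/16·s − 1/19) = 0, giving roots s = 1 and s = (1/19)/(15/16) = 16/285.
Mean offspring μ = 3/304 + 2·15/16 = 573/304 > 1 (supercritical), so q < 1. The extinction probability is the smaller root: q = (1/19)/(15/16) = 16/285.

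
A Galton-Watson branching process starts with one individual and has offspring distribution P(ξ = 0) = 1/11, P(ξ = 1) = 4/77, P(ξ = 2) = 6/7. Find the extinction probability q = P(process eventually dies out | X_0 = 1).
q = 7/66

The pgf is f(s) = 1/11 + 4/77·s + 6/7·s². The extinction probability q is the smallest fixed point of f in [0, 1]. Setting s = f(s):
  6/7·s² + (4/77 − 1)·s + 1/11 = 0
  6/7·s² − (1/11 + 6/7)·s + 1/11 = 0
which factors as (s − 1)·(6/7·s − 1/11) = 0, giving roots s = 1 and s = (1/11)/(6/7) = 7/66.
Mean offspring μ = 4/77 + 2·6/7 = 136/77 > 1 (supercritical), so q < 1. The extinction probability is the smaller root: q = (1/11)/(6/7) = 7/66.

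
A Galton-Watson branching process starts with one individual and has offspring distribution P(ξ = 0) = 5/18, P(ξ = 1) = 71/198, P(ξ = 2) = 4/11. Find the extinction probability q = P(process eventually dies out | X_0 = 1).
q = 55/72

The pgf is f(s) = 5/18 + 71/198·s + 4/11·s². The extinction probability q is the smallest fixed point of f in [0, 1]. Setting s = f(s):
  4/11·s² + (71/198 − 1)·s + 5/18 = 0
  4/11·s² − (5/18 + 4/11)·s + 5/18 = 0
which factors as (s − 1)·(4/11·s − 5/18) = 0, giving roots s = 1 and s = (5/18)/(4/11) = 55/72.
Mean offspring μ = 71/198 + 2·4/11 = 215/198 > 1 (supercritical), so q < 1. The extinction probability is the smaller root: q = (5/18)/(4/11) = 55/72.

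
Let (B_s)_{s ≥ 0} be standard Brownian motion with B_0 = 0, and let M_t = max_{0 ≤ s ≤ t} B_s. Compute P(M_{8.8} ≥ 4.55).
P(M_{8.8} ≥ 4.55) = 2·P(B_{8.8} ≥ 4.55) = 2(1 − Φ(4.55/√8.8)) ≈ 0.1251

By the reflection principle for Brownian motion, P(M_t ≥ a) = 2 · P(B_t ≥ a) for a ≥ 0. Since B_t ~ N(0, t), P(B_t ≥ 4.55) = 1 − Φ(4.55/√t) = 1 − Φ(4.55/√8.8) = 1 − Φ(1.5338). So
  P(M_{8.8} ≥ 4.55) = 2(1 − Φ(1.5338)) ≈ 0.1251.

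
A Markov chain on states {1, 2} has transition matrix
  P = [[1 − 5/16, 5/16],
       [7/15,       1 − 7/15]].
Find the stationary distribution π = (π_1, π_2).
π_1 = 112/187, π_2 = 75/187

Solve πP = π with π_1 + π_2 = 1. From πP = π: π_1 · (1 − 5/16) + π_2 · 7/15 = π_1 ⇒ π_2 · 7/15 = π_1 · 5/16 ⇒ π_2/π_1 = (5/16)/(7/15) = 75/112. Together with π_1 + π_2 = 1:
  π_1 = (7/15)/(5/16 + 7/15) = (7/15)/(187/240) = 112/187,
  π_2 = (5/16)/(5/16 + 7/15) = (5/16)/(187/240) = 75/187.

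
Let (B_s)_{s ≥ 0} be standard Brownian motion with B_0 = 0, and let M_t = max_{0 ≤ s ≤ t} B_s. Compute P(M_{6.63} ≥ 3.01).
P(M_{6.63} ≥ 3.01) = 2·P(B_{6.63} ≥ 3.01) = 2(1 − Φ(3.01/√6.63)) ≈ 0.2424

By the reflection principle for Brownian motion, P(M_t ≥ a) = 2 · P(B_t ≥ a) for a ≥ 0. Since B_t ~ N(0, t), P(B_t ≥ 3.01) = 1 − Φ(3.01/√t) = 1 − Φ(3.01/√6.63) = 1 − Φ(1.1690). So
  P(M_{6.63} ≥ 3.01) = 2(1 − Φ(1.1690)) ≈ 0.2424.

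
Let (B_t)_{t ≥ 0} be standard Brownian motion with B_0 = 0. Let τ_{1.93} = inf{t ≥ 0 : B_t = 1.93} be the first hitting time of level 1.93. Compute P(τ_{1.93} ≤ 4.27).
P(τ_{1.93} ≤ 4.27) = 2(1 − Φ(1.93/√4.27)) = 2(1 − Φ(0.9340)) ≈ 0.3503

By the reflection principle for standard BM, P(τ_b ≤ t) = 2 · P(B_t ≥ b). Since B_t ~ N(0, t), P(B_t ≥ 1.93) = 1 − Φ(1.93/√t) = 1 − Φ(1.93/√4.27) = 1 − Φ(0.9340) ≈ 0.17515. Doubling: P(τ_{1.93} ≤ 4.27) ≈ 2 · 0.17515 = 0.35030 ≈ 0.3503.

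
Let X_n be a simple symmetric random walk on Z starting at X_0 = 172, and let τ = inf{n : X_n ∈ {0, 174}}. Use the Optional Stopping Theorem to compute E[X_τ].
E[X_τ] = 172

X_n is a martingale and τ is a bounded-mean stopping time (indeed τ is finite a.s. with bounded expectation since the walk is in a bounded region). By the OST, E[X_τ] = E[X_0] = 172. Equivalently: E[X_τ] = 174 · P(hit 174 first) + 0 · P(hit 0 first) = 174 · (172/174) = 172.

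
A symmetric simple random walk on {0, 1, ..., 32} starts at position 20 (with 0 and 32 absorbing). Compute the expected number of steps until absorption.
E[τ | X_0 = 20] = 240

Let v_k = E[τ | X_0 = k]. Boundary: v_0 = v_32 = 0. Recurrence: v_k = 1 + (v_{k-1} + v_{k+1})/2 for 1 ≤ k ≤ 31. The particular solution to v_k − (v_{k-1} + v_{k+1})/2 = 1 is v_k = −k^2. Adding homogeneous solution A + B k and matching boundaries gives v_k = k (32 − k). Substituting k = 20: v_20 = 20 · 12 = 240.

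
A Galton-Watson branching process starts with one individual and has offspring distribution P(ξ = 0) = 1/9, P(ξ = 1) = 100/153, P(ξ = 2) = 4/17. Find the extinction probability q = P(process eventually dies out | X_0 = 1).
q = 17/36

The pgf is f(s) = 1/9 + 100/153·s + 4/17·s². The extinction probability q is the smallest fixed point of f in [0, 1]. Setting s = f(s):
  4/17·s² + (100/153 − 1)·s + 1/9 = 0
  4/17·s² − (1/9 + 4/17)·s + 1/9 = 0
which factors as (s − 1)·(4/17·s − 1/9) = 0, giving roots s = 1 and s = (1/9)/(4/17) = 17/36.
Mean offspring μ = 100/153 + 2·4/17 = 172/153 > 1 (supercritical), so q < 1. The extinction probability is the smaller root: q = (1/9)/(4/17) = 17/36.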